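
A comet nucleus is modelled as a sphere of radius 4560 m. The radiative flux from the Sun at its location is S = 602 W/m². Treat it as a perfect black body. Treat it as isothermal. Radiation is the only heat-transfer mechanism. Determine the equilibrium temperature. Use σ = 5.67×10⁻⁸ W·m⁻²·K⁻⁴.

T ≈ 227 K

At equilibrium, absorbed power = emitted power.
Absorbing cross-section = πr² = 6.533×10⁷ m²; emitting surface = 4πr² = 2.613×10⁸ m² (ratio 4).
S·A_cross = εσ·A_surf·T⁴  ⇒  T⁴ = S/(4σ).
T⁴ = 1.00·602/(4·5.67×10⁻⁸) = 2.654×10⁹ K⁴.
T = (2.654×10⁹)^(1/4).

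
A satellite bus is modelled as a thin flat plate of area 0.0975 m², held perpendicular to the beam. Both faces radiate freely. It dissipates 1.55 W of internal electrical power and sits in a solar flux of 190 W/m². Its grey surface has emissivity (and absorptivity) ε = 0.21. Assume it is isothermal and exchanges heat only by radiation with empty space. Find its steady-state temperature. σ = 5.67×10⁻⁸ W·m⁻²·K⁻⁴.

At steady state, absorbed solar power + internal power = radiated power.
Absorbed: α·S·A_cross = 0.21·190·0.09750 = 3.890 W (cross-section A).
Total input = 3.890 + 1.55 = 5.440 W.
Radiated: εσ·A_surf·T⁴ with A_surf = 2A = 0.1950 m².
T⁴ = 5.440/(0.21·5.67×10⁻⁸·0.1950) = 2.343×10⁹ K⁴.

T ≈ 220 K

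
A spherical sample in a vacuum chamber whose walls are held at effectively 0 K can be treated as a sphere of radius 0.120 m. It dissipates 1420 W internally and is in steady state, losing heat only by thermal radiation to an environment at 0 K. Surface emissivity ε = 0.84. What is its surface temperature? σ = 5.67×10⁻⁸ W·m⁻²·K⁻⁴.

Steady state: internal power = radiated power, P = εσA T⁴.
Radiating area A = 4πr² = 0.1810 m².
T⁴ = P/(εσA) = 1420/(0.84·5.67×10⁻⁸·0.1810) = 1.648×10¹¹ K⁴.
T = (1.648×10¹¹)^(1/4).

T ≈ 637 K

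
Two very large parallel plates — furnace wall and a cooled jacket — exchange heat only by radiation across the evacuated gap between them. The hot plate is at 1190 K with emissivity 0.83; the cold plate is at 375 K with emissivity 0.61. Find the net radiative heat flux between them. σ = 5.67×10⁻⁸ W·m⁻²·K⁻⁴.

q ≈ 61000 W/m²

For two infinite grey parallel plates, q = σ(T₁⁴ − T₂⁴)/(1/ε₁ + 1/ε₂ − 1).
T₁⁴ − T₂⁴ = 2.005×10¹² − 1.978×10¹⁰ = 1.986×10¹² K⁴.
1/ε₁ + 1/ε₂ − 1 = 1.205 + 1.639 − 1 = 1.844.
q = 5.67×10⁻⁸ × 1.986×10¹² / 1.844.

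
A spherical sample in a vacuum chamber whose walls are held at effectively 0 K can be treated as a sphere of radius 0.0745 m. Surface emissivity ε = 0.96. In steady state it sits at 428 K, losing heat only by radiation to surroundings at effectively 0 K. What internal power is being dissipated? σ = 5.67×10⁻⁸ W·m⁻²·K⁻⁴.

P ≈ 127 W

Steady state: P = εσA T⁴.
A = 4πr² = 0.06975 m²; T⁴ = (428)⁴ = 3.356×10¹⁰ K⁴.
P = 0.96 × 5.67×10⁻⁸ × 0.06975 × 3.356×10¹⁰.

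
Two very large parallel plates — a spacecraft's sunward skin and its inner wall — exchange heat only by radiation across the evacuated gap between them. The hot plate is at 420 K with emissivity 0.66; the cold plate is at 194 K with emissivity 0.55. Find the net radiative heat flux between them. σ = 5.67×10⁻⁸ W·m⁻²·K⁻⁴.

q ≈ 722 W/m²

For two infinite grey parallel plates, q = σ(T₁⁴ − T₂⁴)/(1/ε₁ + 1/ε₂ − 1).
T₁⁴ − T₂⁴ = 3.112×10¹⁰ − 1.416×10⁹ = 2.970×10¹⁰ K⁴.
1/ε₁ + 1/ε₂ − 1 = 1.515 + 1.818 − 1 = 2.333.
q = 5.67×10⁻⁸ × 2.970×10¹⁰ / 2.333.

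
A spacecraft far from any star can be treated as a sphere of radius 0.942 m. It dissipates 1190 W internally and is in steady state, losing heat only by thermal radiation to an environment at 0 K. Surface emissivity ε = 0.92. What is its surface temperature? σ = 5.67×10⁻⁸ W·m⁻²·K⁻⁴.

T ≈ 213 K

Steady state: internal power = radiated power, P = εσA T⁴.
Radiating area A = 4πr² = 11.15 m².
T⁴ = P/(εσA) = 1190/(0.92·5.67×10⁻⁸·11.15) = 2.046×10⁹ K⁴.
T = (2.046×10⁹)^(1/4).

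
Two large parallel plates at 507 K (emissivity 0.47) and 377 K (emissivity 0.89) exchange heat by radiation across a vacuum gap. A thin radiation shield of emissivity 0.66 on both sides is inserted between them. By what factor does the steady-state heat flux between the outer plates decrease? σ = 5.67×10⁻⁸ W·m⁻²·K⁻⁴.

Without shield: q₀ = σΔ(T⁴)/(1/ε₁+1/ε₂−1) with denominator 2.251.
With shield the two gaps are in series; the resistances add: (1/ε₁+1/ε_s−1)+(1/ε_s+1/ε₂−1) = 2.643+1.639 = 4.282.
Heat-flux ratio q₀/q = 4.282/2.251.

factor ≈ 1.90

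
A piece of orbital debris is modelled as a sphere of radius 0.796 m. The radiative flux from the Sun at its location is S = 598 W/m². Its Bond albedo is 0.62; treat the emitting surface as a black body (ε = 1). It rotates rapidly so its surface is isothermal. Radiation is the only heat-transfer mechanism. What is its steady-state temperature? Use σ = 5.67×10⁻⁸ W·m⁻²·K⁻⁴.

At equilibrium, absorbed power = emitted power.
Absorbing cross-section = πr² = 1.991 m²; emitting surface = 4πr² = 7.962 m² (ratio 4).
(1−a)S·A_cross = εσ·A_surf·T⁴  ⇒  T⁴ = (1−a)S/(4σ).
T⁴ = 0.380·598/(4·5.67×10⁻⁸) = 1.002×10⁹ K⁴.
T = (1.002×10⁹)^(1/4).

T ≈ 178 K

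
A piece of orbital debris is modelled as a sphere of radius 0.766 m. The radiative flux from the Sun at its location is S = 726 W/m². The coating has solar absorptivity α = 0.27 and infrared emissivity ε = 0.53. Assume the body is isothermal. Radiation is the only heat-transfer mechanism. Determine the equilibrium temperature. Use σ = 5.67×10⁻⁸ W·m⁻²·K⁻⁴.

T ≈ 201 K

At equilibrium, absorbed power = emitted power.
Absorbing cross-section = πr² = 1.843 m²; emitting surface = 4πr² = 7.373 m² (ratio 4).
αS·A_cross = εσ·A_surf·T⁴  ⇒  T⁴ = αS/(ε·4σ).
T⁴ = 0.270·726/(0.53·4·5.67×10⁻⁸) = 1.631×10⁹ K⁴.
T = (1.631×10⁹)^(1/4).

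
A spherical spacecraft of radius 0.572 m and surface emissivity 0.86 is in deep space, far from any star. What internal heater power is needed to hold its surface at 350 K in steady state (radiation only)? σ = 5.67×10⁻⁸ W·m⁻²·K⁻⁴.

P ≈ 3010 W

P = εσ·4πr²·T⁴.
4πr² = 4.112 m²; T⁴ = 1.501×10¹⁰ K⁴.
P = 0.86·5.67×10⁻⁸·4.112·1.501×10¹⁰.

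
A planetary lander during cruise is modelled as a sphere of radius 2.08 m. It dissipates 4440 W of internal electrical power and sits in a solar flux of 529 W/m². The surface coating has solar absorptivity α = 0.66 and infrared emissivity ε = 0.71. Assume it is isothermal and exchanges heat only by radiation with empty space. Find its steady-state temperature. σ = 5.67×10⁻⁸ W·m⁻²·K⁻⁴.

T ≈ 255 K

At steady state, absorbed solar power + internal power = radiated power.
Absorbed: α·S·A_cross = 0.66·529·13.59 = 4745 W (cross-section πr²).
Total input = 4745 + 4440 = 9185 W.
Radiated: εσ·A_surf·T⁴ with A_surf = 4πr² = 54.37 m².
T⁴ = 9185/(0.71·5.67×10⁻⁸·54.37) = 4.197×10⁹ K⁴.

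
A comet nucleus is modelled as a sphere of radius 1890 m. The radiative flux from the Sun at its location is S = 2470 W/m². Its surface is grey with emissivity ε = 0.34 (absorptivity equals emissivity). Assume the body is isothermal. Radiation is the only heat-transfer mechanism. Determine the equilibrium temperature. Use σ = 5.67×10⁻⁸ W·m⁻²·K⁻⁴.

T ≈ 323 K

At equilibrium, absorbed power = emitted power.
Absorbing cross-section = πr² = 1.122×10⁷ m²; emitting surface = 4πr² = 4.489×10⁷ m² (ratio 4).
εS·A_cross = εσ·A_surf·T⁴  ⇒  T⁴ = S/(4σ)   (ε cancels).
T⁴ = 2470/(4·5.67×10⁻⁸) = 1.089×10¹⁰ K⁴.
T = (1.089×10¹⁰)^(1/4).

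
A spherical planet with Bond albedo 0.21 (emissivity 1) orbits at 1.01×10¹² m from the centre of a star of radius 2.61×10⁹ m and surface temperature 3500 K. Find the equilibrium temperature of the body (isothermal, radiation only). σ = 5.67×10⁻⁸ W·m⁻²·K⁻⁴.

T ≈ 119 K

The star's surface emits σT_*⁴; at distance d the flux is S = σT_*⁴(R_*/d)².
S = 5.67×10⁻⁸·(3500)⁴·(2.61×10⁹/1.01×10¹²)² = 56.82 W/m².
For an isothermal sphere T⁴ = (1−a)S/(4σ) = 1.979×10⁸ K⁴.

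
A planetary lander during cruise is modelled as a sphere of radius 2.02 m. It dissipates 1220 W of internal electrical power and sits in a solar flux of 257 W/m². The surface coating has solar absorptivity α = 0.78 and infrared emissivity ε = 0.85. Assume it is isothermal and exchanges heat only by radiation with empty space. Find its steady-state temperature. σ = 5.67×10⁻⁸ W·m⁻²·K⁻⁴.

At steady state, absorbed solar power + internal power = radiated power.
Absorbed: α·S·A_cross = 0.78·257·12.82 = 2570 W (cross-section πr²).
Total input = 2570 + 1220 = 3790 W.
Radiated: εσ·A_surf·T⁴ with A_surf = 4πr² = 51.28 m².
T⁴ = 3790/(0.85·5.67×10⁻⁸·51.28) = 1.534×10⁹ K⁴.

T ≈ 198 K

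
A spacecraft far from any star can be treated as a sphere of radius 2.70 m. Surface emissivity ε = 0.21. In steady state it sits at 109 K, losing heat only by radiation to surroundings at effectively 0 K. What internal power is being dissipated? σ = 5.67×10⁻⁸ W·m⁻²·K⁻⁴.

P ≈ 154 W

Steady state: P = εσA T⁴.
A = 4πr² = 91.61 m²; T⁴ = (109)⁴ = 1.412×10⁸ K⁴.
P = 0.21 × 5.67×10⁻⁸ × 91.61 × 1.412×10⁸.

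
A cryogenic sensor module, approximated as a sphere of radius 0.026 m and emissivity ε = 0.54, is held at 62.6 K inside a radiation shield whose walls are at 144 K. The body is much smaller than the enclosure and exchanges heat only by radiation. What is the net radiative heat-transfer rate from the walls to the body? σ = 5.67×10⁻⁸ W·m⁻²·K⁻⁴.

P_net ≈ 0.108 W

For a small grey body in a large enclosure: P_net = εσA(T_body⁴ − T_wall⁴).
A = 4πr² = 0.008495 m²; T_body⁴ − T_wall⁴ = 1.536×10⁷ − 4.300×10⁸ = -4.146×10⁸ K⁴.
|P_net| = 0.54·5.67×10⁻⁸·0.008495·4.146×10⁸.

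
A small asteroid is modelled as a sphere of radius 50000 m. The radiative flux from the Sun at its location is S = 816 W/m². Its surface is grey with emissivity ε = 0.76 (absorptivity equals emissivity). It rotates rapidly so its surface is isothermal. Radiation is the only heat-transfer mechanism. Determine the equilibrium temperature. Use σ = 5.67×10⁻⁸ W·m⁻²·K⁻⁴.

At equilibrium, absorbed power = emitted power.
Absorbing cross-section = πr² = 7.854×10⁹ m²; emitting surface = 4πr² = 3.142×10¹⁰ m² (ratio 4).
εS·A_cross = εσ·A_surf·T⁴  ⇒  T⁴ = S/(4σ)   (ε cancels).
T⁴ = 816/(4·5.67×10⁻⁸) = 3.598×10⁹ K⁴.
T = (3.598×10⁹)^(1/4).

T ≈ 245 K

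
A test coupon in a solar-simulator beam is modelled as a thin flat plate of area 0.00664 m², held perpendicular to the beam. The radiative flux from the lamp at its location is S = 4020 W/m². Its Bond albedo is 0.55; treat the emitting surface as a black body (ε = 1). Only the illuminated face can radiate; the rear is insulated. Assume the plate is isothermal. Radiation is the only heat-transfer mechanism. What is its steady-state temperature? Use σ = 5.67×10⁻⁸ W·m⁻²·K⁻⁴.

T ≈ 423 K

At equilibrium, absorbed power = emitted power.
Absorbing cross-section = A = 0.006640 m²; emitting surface = A = 0.006640 m² (ratio 1).
(1−a)S·A_cross = εσ·A_surf·T⁴  ⇒  T⁴ = (1−a)S/(1σ).
T⁴ = 0.450·4020/(1·5.67×10⁻⁸) = 3.190×10¹⁰ K⁴.
T = (3.190×10¹⁰)^(1/4).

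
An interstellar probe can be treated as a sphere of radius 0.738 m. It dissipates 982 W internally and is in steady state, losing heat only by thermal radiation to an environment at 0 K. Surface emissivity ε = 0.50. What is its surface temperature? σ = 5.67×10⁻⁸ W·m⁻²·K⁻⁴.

Steady state: internal power = radiated power, P = εσA T⁴.
Radiating area A = 4πr² = 6.844 m².
T⁴ = P/(εσA) = 982/(0.50·5.67×10⁻⁸·6.844) = 5.061×10⁹ K⁴.
T = (5.061×10⁹)^(1/4).

T ≈ 267 K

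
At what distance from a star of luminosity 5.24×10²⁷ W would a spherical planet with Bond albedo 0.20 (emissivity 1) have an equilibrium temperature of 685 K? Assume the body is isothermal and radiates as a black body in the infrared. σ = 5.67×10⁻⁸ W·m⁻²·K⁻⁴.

For an isothermal black-emitting sphere, (1−a)S·πr² = σ·4πr²·T⁴ ⇒ S = 4σT⁴/(1−a).
S = 4·5.67×10⁻⁸·(685)⁴/0.800 = 62420 W/m².
Flux falls as S = L/(4πd²), so d = √(L/(4πS)) = √(5.24×10²⁷/(4π·62420)).

d ≈ 8.17×10¹⁰ m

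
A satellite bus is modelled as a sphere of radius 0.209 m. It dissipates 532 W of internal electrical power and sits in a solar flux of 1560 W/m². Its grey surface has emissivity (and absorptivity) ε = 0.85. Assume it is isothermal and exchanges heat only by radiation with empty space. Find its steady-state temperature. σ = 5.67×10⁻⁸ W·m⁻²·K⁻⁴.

T ≈ 405 K

At steady state, absorbed solar power + internal power = radiated power.
Absorbed: α·S·A_cross = 0.85·1560·0.1372 = 182.0 W (cross-section πr²).
Total input = 182.0 + 532 = 714.0 W.
Radiated: εσ·A_surf·T⁴ with A_surf = 4πr² = 0.5489 m².
T⁴ = 714.0/(0.85·5.67×10⁻⁸·0.5489) = 2.699×10¹⁰ K⁴.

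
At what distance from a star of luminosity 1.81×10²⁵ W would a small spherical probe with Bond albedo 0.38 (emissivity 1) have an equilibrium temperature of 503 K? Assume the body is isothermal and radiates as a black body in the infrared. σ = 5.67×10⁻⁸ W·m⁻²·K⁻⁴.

For an isothermal black-emitting sphere, (1−a)S·πr² = σ·4πr²·T⁴ ⇒ S = 4σT⁴/(1−a).
S = 4·5.67×10⁻⁸·(503)⁴/0.620 = 23420 W/m².
Flux falls as S = L/(4πd²), so d = √(L/(4πS)) = √(1.81×10²⁵/(4π·23420)).

d ≈ 7.84×10⁹ m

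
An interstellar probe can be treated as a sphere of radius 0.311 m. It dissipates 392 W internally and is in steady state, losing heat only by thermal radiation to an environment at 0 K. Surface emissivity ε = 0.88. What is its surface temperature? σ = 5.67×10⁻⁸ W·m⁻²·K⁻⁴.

T ≈ 284 K

Steady state: internal power = radiated power, P = εσA T⁴.
Radiating area A = 4πr² = 1.215 m².
T⁴ = P/(εσA) = 392/(0.88·5.67×10⁻⁸·1.215) = 6.464×10⁹ K⁴.
T = (6.464×10⁹)^(1/4).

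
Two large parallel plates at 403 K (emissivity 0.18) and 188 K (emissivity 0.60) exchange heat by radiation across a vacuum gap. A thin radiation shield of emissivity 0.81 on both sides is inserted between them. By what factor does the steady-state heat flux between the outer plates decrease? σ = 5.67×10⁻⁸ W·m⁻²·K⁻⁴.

Without shield: q₀ = σΔ(T⁴)/(1/ε₁+1/ε₂−1) with denominator 6.222.
With shield the two gaps are in series; the resistances add: (1/ε₁+1/ε_s−1)+(1/ε_s+1/ε₂−1) = 5.790+1.901 = 7.691.
Heat-flux ratio q₀/q = 7.691/6.222.

factor ≈ 1.24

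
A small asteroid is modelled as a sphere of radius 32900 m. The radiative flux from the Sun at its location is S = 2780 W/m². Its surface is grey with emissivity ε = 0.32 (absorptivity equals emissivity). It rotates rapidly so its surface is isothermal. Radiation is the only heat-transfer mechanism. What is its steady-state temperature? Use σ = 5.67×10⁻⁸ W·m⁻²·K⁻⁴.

T ≈ 333 K

At equilibrium, absorbed power = emitted power.
Absorbing cross-section = πr² = 3.400×10⁹ m²; emitting surface = 4πr² = 1.360×10¹⁰ m² (ratio 4).
εS·A_cross = εσ·A_surf·T⁴  ⇒  T⁴ = S/(4σ)   (ε cancels).
T⁴ = 2780/(4·5.67×10⁻⁸) = 1.226×10¹⁰ K⁴.
T = (1.226×10¹⁰)^(1/4).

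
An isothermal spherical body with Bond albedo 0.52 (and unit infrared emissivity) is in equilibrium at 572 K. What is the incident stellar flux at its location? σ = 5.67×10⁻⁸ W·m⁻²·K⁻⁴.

S ≈ 50600 W/m²

(1−a)S·πr² = σ·4πr²·T⁴ ⇒ S = 4σT⁴/(1−a).
S = 4·5.67×10⁻⁸·1.070×10¹¹/0.480.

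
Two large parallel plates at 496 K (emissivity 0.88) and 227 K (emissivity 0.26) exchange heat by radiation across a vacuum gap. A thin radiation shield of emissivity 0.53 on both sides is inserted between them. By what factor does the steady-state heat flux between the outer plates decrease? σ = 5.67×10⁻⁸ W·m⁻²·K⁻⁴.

factor ≈ 1.70

Without shield: q₀ = σΔ(T⁴)/(1/ε₁+1/ε₂−1) with denominator 3.983.
With shield the two gaps are in series; the resistances add: (1/ε₁+1/ε_s−1)+(1/ε_s+1/ε₂−1) = 2.023+4.733 = 6.756.
Heat-flux ratio q₀/q = 6.756/3.983.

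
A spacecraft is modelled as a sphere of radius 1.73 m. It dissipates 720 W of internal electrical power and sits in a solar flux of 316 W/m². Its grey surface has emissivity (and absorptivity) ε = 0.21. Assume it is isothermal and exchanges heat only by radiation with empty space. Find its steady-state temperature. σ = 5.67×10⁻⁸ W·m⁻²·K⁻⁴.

At steady state, absorbed solar power + internal power = radiated power.
Absorbed: α·S·A_cross = 0.21·316·9.402 = 623.9 W (cross-section πr²).
Total input = 623.9 + 720 = 1344 W.
Radiated: εσ·A_surf·T⁴ with A_surf = 4πr² = 37.61 m².
T⁴ = 1344/(0.21·5.67×10⁻⁸·37.61) = 3.001×10⁹ K⁴.

T ≈ 234 K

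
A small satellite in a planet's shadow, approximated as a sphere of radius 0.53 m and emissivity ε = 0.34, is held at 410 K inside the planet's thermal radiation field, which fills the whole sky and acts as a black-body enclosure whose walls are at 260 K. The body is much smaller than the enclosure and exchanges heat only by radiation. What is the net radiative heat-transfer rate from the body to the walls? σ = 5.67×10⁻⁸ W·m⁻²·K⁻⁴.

For a small grey body in a large enclosure: P_net = εσA(T_body⁴ − T_wall⁴).
A = 4πr² = 3.530 m²; T_body⁴ − T_wall⁴ = 2.826×10¹⁰ − 4.570×10⁹ = 2.369×10¹⁰ K⁴.
|P_net| = 0.34·5.67×10⁻⁸·3.530·2.369×10¹⁰.

P_net ≈ 1610 W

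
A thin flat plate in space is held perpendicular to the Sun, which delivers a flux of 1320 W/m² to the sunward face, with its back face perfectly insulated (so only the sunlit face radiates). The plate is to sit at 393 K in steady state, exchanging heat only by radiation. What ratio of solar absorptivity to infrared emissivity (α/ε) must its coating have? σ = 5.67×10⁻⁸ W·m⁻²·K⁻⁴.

Balance: αS·A = εσ·1A·T⁴ ⇒ α/ε = σT⁴/S.
α/ε = 5.67×10⁻⁸·(393)⁴/1320 = 5.67×10⁻⁸·2.385×10¹⁰/1320.

α/ε ≈ 1.02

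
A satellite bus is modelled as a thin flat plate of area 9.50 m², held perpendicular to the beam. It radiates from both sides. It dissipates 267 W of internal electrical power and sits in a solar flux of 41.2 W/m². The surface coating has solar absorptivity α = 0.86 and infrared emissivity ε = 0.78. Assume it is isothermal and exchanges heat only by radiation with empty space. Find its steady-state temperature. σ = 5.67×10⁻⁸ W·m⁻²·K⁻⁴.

T ≈ 164 K

At steady state, absorbed solar power + internal power = radiated power.
Absorbed: α·S·A_cross = 0.86·41.2·9.500 = 336.6 W (cross-section A).
Total input = 336.6 + 267 = 603.6 W.
Radiated: εσ·A_surf·T⁴ with A_surf = 2A = 19.00 m².
T⁴ = 603.6/(0.78·5.67×10⁻⁸·19.00) = 7.183×10⁸ K⁴.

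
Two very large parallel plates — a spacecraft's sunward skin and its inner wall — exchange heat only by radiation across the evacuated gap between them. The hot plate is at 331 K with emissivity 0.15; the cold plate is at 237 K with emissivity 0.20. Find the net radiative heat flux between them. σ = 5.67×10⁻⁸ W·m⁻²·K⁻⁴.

For two infinite grey parallel plates, q = σ(T₁⁴ − T₂⁴)/(1/ε₁ + 1/ε₂ − 1).
T₁⁴ − T₂⁴ = 1.200×10¹⁰ − 3.155×10⁹ = 8.849×10⁹ K⁴.
1/ε₁ + 1/ε₂ − 1 = 6.667 + 5.000 − 1 = 10.67.
q = 5.67×10⁻⁸ × 8.849×10⁹ / 10.67.

q ≈ 47.0 W/m²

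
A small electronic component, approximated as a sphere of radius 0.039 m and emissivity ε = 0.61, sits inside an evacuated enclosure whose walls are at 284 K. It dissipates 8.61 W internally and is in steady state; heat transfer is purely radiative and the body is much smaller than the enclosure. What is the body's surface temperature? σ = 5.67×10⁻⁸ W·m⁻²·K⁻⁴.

For a small grey body in a large enclosure, net radiated power = εσA(T⁴ − T_w⁴).
Steady state: P = εσA(T⁴ − T_w⁴) with A = 4πr² = 0.01911 m².
T⁴ = P/(εσA) + T_w⁴ = 8.61/(0.61·5.67×10⁻⁸·0.01911) + (284)⁴
    = 1.302×10¹⁰ + 6.505×10⁹ = 1.953×10¹⁰ K⁴.

T ≈ 374 K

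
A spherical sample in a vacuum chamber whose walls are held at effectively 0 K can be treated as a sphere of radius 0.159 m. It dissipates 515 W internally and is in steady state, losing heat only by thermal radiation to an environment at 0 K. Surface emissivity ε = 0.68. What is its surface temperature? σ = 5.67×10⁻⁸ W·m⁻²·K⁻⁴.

T ≈ 453 K

Steady state: internal power = radiated power, P = εσA T⁴.
Radiating area A = 4πr² = 0.3177 m².
T⁴ = P/(εσA) = 515/(0.68·5.67×10⁻⁸·0.3177) = 4.204×10¹⁰ K⁴.
T = (4.204×10¹⁰)^(1/4).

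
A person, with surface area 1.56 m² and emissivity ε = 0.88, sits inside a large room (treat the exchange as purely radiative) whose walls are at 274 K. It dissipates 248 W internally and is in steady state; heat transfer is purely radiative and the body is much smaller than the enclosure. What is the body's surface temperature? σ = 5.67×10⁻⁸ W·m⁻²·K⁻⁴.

T ≈ 306 K

For a small grey body in a large enclosure, net radiated power = εσA(T⁴ − T_w⁴).
Steady state: P = εσA(T⁴ − T_w⁴) with A = 1.56 m².
T⁴ = P/(εσA) + T_w⁴ = 248/(0.88·5.67×10⁻⁸·1.560) + (274)⁴
    = 3.186×10⁹ + 5.636×10⁹ = 8.823×10⁹ K⁴.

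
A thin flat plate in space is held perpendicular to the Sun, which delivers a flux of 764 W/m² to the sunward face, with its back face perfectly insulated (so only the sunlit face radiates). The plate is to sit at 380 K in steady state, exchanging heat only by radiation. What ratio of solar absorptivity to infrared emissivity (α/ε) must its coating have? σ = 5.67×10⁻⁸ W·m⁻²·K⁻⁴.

Balance: αS·A = εσ·1A·T⁴ ⇒ α/ε = σT⁴/S.
α/ε = 5.67×10⁻⁸·(380)⁴/764 = 5.67×10⁻⁸·2.085×10¹⁰/764.

α/ε ≈ 1.55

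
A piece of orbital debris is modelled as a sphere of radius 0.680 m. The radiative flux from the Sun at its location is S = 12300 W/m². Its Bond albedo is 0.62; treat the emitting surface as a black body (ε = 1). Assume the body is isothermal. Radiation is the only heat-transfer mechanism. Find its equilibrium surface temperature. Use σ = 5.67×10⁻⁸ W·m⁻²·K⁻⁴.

At equilibrium, absorbed power = emitted power.
Absorbing cross-section = πr² = 1.453 m²; emitting surface = 4πr² = 5.811 m² (ratio 4).
(1−a)S·A_cross = εσ·A_surf·T⁴  ⇒  T⁴ = (1−a)S/(4σ).
T⁴ = 0.380·12300/(4·5.67×10⁻⁸) = 2.061×10¹⁰ K⁴.
T = (2.061×10¹⁰)^(1/4).

T ≈ 379 K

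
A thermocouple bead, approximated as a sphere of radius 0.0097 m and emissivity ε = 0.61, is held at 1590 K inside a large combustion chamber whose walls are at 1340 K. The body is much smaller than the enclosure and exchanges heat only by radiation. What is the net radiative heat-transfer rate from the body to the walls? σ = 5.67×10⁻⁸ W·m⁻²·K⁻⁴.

P_net ≈ 130 W

For a small grey body in a large enclosure: P_net = εσA(T_body⁴ − T_wall⁴).
A = 4πr² = 0.001182 m²; T_body⁴ − T_wall⁴ = 6.391×10¹² − 3.224×10¹² = 3.167×10¹² K⁴.
|P_net| = 0.61·5.67×10⁻⁸·0.001182·3.167×10¹².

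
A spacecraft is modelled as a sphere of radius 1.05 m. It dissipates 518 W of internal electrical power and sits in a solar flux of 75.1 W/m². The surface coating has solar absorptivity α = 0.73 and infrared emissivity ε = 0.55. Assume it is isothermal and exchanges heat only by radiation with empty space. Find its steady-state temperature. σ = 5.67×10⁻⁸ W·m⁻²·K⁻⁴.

T ≈ 201 K

At steady state, absorbed solar power + internal power = radiated power.
Absorbed: α·S·A_cross = 0.73·75.1·3.464 = 189.9 W (cross-section πr²).
Total input = 189.9 + 518 = 707.9 W.
Radiated: εσ·A_surf·T⁴ with A_surf = 4πr² = 13.85 m².
T⁴ = 707.9/(0.55·5.67×10⁻⁸·13.85) = 1.638×10⁹ K⁴.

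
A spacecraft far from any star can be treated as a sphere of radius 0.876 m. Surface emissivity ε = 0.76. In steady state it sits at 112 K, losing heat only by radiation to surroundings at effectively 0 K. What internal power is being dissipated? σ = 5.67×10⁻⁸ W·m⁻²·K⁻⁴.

P ≈ 65.4 W

Steady state: P = εσA T⁴.
A = 4πr² = 9.643 m²; T⁴ = (112)⁴ = 1.574×10⁸ K⁴.
P = 0.76 × 5.67×10⁻⁸ × 9.643 × 1.574×10⁸.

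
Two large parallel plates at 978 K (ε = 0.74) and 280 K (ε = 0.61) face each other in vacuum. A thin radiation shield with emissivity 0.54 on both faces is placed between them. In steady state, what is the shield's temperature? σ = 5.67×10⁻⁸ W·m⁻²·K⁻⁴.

In steady state the net flux on the hot side equals that on the cold side.
σ(T₁⁴−T_s⁴)/D₁ = σ(T_s⁴−T₂⁴)/D₂, with D₁ = 1/ε₁+1/ε_s−1 = 2.203, D₂ = 1/ε_s+1/ε₂−1 = 2.491.
Solve for T_s⁴: T_s⁴ = (D₂·T₁⁴ + D₁·T₂⁴)/(D₁+D₂) = 4.884×10¹¹ K⁴.

T_s ≈ 836 K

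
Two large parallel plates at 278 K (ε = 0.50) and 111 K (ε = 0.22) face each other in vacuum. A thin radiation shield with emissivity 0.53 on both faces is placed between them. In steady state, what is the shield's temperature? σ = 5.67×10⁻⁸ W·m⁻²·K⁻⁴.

In steady state the net flux on the hot side equals that on the cold side.
σ(T₁⁴−T_s⁴)/D₁ = σ(T_s⁴−T₂⁴)/D₂, with D₁ = 1/ε₁+1/ε_s−1 = 2.887, D₂ = 1/ε_s+1/ε₂−1 = 5.432.
Solve for T_s⁴: T_s⁴ = (D₂·T₁⁴ + D₁·T₂⁴)/(D₁+D₂) = 3.953×10⁹ K⁴.

T_s ≈ 251 K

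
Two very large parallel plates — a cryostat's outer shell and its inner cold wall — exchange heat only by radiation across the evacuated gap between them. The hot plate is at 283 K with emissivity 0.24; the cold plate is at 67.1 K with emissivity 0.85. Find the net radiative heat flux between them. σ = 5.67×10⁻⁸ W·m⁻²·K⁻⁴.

For two infinite grey parallel plates, q = σ(T₁⁴ − T₂⁴)/(1/ε₁ + 1/ε₂ − 1).
T₁⁴ − T₂⁴ = 6.414×10⁹ − 2.027×10⁷ = 6.394×10⁹ K⁴.
1/ε₁ + 1/ε₂ − 1 = 4.167 + 1.176 − 1 = 4.343.
q = 5.67×10⁻⁸ × 6.394×10⁹ / 4.343.

q ≈ 83.5 W/m²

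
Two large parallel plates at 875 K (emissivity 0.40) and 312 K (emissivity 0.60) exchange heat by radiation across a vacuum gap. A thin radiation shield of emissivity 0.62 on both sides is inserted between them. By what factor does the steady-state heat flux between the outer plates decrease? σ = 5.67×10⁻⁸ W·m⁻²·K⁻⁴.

Without shield: q₀ = σΔ(T⁴)/(1/ε₁+1/ε₂−1) with denominator 3.167.
With shield the two gaps are in series; the resistances add: (1/ε₁+1/ε_s−1)+(1/ε_s+1/ε₂−1) = 3.113+2.280 = 5.392.
Heat-flux ratio q₀/q = 5.392/3.167.

factor ≈ 1.70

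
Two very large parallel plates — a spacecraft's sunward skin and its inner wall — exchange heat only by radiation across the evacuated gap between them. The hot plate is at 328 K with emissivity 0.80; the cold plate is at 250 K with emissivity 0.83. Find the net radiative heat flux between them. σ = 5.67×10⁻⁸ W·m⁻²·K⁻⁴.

For two infinite grey parallel plates, q = σ(T₁⁴ − T₂⁴)/(1/ε₁ + 1/ε₂ − 1).
T₁⁴ − T₂⁴ = 1.157×10¹⁰ − 3.906×10⁹ = 7.668×10⁹ K⁴.
1/ε₁ + 1/ε₂ − 1 = 1.250 + 1.205 − 1 = 1.455.
q = 5.67×10⁻⁸ × 7.668×10⁹ / 1.455.

q ≈ 299 W/m²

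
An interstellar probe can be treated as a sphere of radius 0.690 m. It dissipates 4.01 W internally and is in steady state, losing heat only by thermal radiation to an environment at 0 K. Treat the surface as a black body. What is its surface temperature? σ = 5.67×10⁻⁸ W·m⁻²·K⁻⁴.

Steady state: internal power = radiated power, P = εσA T⁴.
Radiating area A = 4πr² = 5.983 m².
T⁴ = P/(εσA) = 4.01/(1.0·5.67×10⁻⁸·5.983) = 1.182×10⁷ K⁴.
T = (1.182×10⁷)^(1/4).

T ≈ 58.6 K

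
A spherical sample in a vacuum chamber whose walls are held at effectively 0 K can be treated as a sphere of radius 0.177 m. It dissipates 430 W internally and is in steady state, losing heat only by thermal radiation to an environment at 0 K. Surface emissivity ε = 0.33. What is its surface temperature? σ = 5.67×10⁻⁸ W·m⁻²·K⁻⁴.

Steady state: internal power = radiated power, P = εσA T⁴.
Radiating area A = 4πr² = 0.3937 m².
T⁴ = P/(εσA) = 430/(0.33·5.67×10⁻⁸·0.3937) = 5.837×10¹⁰ K⁴.
T = (5.837×10¹⁰)^(1/4).

T ≈ 492 K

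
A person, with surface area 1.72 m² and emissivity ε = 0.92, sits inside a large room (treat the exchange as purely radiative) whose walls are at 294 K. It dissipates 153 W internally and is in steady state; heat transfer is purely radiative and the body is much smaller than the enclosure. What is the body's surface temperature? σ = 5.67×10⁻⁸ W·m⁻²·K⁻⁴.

For a small grey body in a large enclosure, net radiated power = εσA(T⁴ − T_w⁴).
Steady state: P = εσA(T⁴ − T_w⁴) with A = 1.72 m².
T⁴ = P/(εσA) + T_w⁴ = 153/(0.92·5.67×10⁻⁸·1.720) + (294)⁴
    = 1.705×10⁹ + 7.471×10⁹ = 9.176×10⁹ K⁴.

T ≈ 310 K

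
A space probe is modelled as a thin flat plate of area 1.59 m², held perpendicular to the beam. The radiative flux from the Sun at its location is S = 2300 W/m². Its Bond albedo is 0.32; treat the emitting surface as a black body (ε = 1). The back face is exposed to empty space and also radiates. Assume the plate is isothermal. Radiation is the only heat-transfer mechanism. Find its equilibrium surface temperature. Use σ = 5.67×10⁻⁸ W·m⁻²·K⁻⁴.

T ≈ 343 K

At equilibrium, absorbed power = emitted power.
Absorbing cross-section = A = 1.590 m²; emitting surface = 2A = 3.180 m² (ratio 2).
(1−a)S·A_cross = εσ·A_surf·T⁴  ⇒  T⁴ = (1−a)S/(2σ).
T⁴ = 0.680·2300/(2·5.67×10⁻⁸) = 1.379×10¹⁰ K⁴.
T = (1.379×10¹⁰)^(1/4).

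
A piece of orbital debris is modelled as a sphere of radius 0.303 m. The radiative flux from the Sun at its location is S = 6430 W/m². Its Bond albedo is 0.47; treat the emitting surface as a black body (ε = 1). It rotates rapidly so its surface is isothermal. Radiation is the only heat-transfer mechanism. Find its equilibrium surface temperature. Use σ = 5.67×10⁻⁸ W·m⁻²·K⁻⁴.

T ≈ 350 K

At equilibrium, absorbed power = emitted power.
Absorbing cross-section = πr² = 0.2884 m²; emitting surface = 4πr² = 1.154 m² (ratio 4).
(1−a)S·A_cross = εσ·A_surf·T⁴  ⇒  T⁴ = (1−a)S/(4σ).
T⁴ = 0.530·6430/(4·5.67×10⁻⁸) = 1.503×10¹⁰ K⁴.
T = (1.503×10¹⁰)^(1/4).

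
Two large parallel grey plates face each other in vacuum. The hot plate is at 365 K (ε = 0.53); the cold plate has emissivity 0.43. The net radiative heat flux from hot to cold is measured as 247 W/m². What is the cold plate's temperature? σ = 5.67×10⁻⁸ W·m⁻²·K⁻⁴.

T₂ ≈ 248 K

q = σ(T₁⁴ − T₂⁴)/(1/ε₁ + 1/ε₂ − 1); denominator = 3.212.
T₂⁴ = T₁⁴ − q·(1/ε₁+1/ε₂−1)/σ = 1.775×10¹⁰ − 247·3.212/5.67×10⁻⁸
    = 3.755×10⁹ K⁴.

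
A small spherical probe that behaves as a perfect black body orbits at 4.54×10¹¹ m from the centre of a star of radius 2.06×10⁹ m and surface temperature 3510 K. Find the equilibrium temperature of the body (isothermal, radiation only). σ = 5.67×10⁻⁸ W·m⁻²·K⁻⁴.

T ≈ 167 K

The star's surface emits σT_*⁴; at distance d the flux is S = σT_*⁴(R_*/d)².
S = 5.67×10⁻⁸·(3510)⁴·(2.06×10⁹/4.54×10¹¹)² = 177.2 W/m².
For an isothermal sphere T⁴ = (1−a)S/(4σ) = 7.813×10⁸ K⁴.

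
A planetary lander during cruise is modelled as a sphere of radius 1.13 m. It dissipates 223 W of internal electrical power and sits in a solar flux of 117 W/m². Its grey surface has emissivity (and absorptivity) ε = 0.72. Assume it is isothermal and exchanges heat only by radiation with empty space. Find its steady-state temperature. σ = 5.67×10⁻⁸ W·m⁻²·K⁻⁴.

At steady state, absorbed solar power + internal power = radiated power.
Absorbed: α·S·A_cross = 0.72·117·4.011 = 337.9 W (cross-section πr²).
Total input = 337.9 + 223 = 560.9 W.
Radiated: εσ·A_surf·T⁴ with A_surf = 4πr² = 16.05 m².
T⁴ = 560.9/(0.72·5.67×10⁻⁸·16.05) = 8.563×10⁸ K⁴.

T ≈ 171 K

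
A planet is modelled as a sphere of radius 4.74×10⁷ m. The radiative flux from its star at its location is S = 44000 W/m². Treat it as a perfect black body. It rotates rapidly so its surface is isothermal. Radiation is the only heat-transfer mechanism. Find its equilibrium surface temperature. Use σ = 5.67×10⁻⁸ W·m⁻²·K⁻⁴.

T ≈ 664 K

At equilibrium, absorbed power = emitted power.
Absorbing cross-section = πr² = 7.058×10¹⁵ m²; emitting surface = 4πr² = 2.823×10¹⁶ m² (ratio 4).
S·A_cross = εσ·A_surf·T⁴  ⇒  T⁴ = S/(4σ).
T⁴ = 1.00·44000/(4·5.67×10⁻⁸) = 1.940×10¹¹ K⁴.
T = (1.940×10¹¹)^(1/4).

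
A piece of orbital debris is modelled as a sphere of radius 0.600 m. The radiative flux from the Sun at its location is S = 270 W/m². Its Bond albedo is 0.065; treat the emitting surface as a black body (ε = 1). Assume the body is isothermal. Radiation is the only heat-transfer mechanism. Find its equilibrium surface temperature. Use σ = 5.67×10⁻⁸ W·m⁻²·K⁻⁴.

At equilibrium, absorbed power = emitted power.
Absorbing cross-section = πr² = 1.131 m²; emitting surface = 4πr² = 4.524 m² (ratio 4).
(1−a)S·A_cross = εσ·A_surf·T⁴  ⇒  T⁴ = (1−a)S/(4σ).
T⁴ = 0.935·270/(4·5.67×10⁻⁸) = 1.113×10⁹ K⁴.
T = (1.113×10⁹)^(1/4).

T ≈ 183 K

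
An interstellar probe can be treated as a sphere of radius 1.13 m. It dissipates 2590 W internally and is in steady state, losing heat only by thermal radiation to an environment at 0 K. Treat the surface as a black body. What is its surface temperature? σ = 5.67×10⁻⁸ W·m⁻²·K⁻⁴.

T ≈ 231 K

Steady state: internal power = radiated power, P = εσA T⁴.
Radiating area A = 4πr² = 16.05 m².
T⁴ = P/(εσA) = 2590/(1.0·5.67×10⁻⁸·16.05) = 2.847×10⁹ K⁴.
T = (2.847×10⁹)^(1/4).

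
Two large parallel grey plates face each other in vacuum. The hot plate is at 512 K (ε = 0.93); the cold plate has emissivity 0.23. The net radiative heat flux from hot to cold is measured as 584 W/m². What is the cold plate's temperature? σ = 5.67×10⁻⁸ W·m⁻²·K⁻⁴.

T₂ ≈ 390 K

q = σ(T₁⁴ − T₂⁴)/(1/ε₁ + 1/ε₂ − 1); denominator = 4.423.
T₂⁴ = T₁⁴ − q·(1/ε₁+1/ε₂−1)/σ = 6.872×10¹⁰ − 584·4.423/5.67×10⁻⁸
    = 2.316×10¹⁰ K⁴.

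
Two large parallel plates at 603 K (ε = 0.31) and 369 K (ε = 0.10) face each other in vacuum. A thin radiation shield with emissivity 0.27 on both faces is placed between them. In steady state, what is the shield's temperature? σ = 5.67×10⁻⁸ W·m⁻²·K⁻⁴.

In steady state the net flux on the hot side equals that on the cold side.
σ(T₁⁴−T_s⁴)/D₁ = σ(T_s⁴−T₂⁴)/D₂, with D₁ = 1/ε₁+1/ε_s−1 = 5.930, D₂ = 1/ε_s+1/ε₂−1 = 12.70.
Solve for T_s⁴: T_s⁴ = (D₂·T₁⁴ + D₁·T₂⁴)/(D₁+D₂) = 9.604×10¹⁰ K⁴.

T_s ≈ 557 K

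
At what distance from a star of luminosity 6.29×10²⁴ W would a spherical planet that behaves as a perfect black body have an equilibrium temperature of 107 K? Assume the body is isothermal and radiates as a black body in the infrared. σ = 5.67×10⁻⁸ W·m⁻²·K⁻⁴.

For an isothermal black-emitting sphere, (1−a)S·πr² = σ·4πr²·T⁴ ⇒ S = 4σT⁴/(1−a).
S = 4·5.67×10⁻⁸·(107)⁴/1.00 = 29.73 W/m².
Flux falls as S = L/(4πd²), so d = √(L/(4πS)) = √(6.29×10²⁴/(4π·29.73)).

d ≈ 1.30×10¹¹ m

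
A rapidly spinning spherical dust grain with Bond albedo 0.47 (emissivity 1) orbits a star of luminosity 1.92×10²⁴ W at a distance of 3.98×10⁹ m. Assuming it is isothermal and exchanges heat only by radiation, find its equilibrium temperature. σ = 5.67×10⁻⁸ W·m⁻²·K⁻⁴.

First find the stellar flux at distance d: S = L/(4πd²) = 1.92×10²⁴/(4π·(3.98×10⁹)²) = 9646 W/m².
For an isothermal sphere, absorbed (1−a)S·πr² = emitted σ·4πr²·T⁴, so T⁴ = (1−a)S/(4σ).
T⁴ = 0.530·9646/(4·5.67×10⁻⁸) = 2.254×10¹⁰ K⁴.

T ≈ 387 K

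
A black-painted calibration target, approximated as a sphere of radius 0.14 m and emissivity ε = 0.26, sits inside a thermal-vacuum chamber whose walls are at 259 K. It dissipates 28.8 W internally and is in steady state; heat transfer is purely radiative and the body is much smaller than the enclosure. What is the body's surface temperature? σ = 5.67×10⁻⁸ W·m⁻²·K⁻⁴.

For a small grey body in a large enclosure, net radiated power = εσA(T⁴ − T_w⁴).
Steady state: P = εσA(T⁴ − T_w⁴) with A = 4πr² = 0.2463 m².
T⁴ = P/(εσA) + T_w⁴ = 28.8/(0.26·5.67×10⁻⁸·0.2463) + (259)⁴
    = 7.932×10⁹ + 4.500×10⁹ = 1.243×10¹⁰ K⁴.

T ≈ 334 K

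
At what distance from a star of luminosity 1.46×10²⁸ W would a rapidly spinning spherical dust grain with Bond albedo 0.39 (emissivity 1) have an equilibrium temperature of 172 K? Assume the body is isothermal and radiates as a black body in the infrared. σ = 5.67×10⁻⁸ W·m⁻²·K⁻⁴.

d ≈ 1.89×10¹² m

For an isothermal black-emitting sphere, (1−a)S·πr² = σ·4πr²·T⁴ ⇒ S = 4σT⁴/(1−a).
S = 4·5.67×10⁻⁸·(172)⁴/0.610 = 325.4 W/m².
Flux falls as S = L/(4πd²), so d = √(L/(4πS)) = √(1.46×10²⁸/(4π·325.4)).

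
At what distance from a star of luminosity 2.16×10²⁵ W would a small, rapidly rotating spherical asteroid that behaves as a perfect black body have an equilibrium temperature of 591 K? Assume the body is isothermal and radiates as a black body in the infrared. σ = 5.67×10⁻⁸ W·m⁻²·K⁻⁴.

For an isothermal black-emitting sphere, (1−a)S·πr² = σ·4πr²·T⁴ ⇒ S = 4σT⁴/(1−a).
S = 4·5.67×10⁻⁸·(591)⁴/1.00 = 27670 W/m².
Flux falls as S = L/(4πd²), so d = √(L/(4πS)) = √(2.16×10²⁵/(4π·27670)).

d ≈ 7.88×10⁹ m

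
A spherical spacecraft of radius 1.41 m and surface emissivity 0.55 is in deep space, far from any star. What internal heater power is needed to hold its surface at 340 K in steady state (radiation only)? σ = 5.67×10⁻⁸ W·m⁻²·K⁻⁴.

P ≈ 10400 W

P = εσ·4πr²·T⁴.
4πr² = 24.98 m²; T⁴ = 1.336×10¹⁰ K⁴.
P = 0.55·5.67×10⁻⁸·24.98·1.336×10¹⁰.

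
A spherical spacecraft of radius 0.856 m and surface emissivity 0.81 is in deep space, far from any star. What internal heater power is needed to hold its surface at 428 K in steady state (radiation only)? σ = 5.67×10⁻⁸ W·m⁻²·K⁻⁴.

P ≈ 14200 W

P = εσ·4πr²·T⁴.
4πr² = 9.208 m²; T⁴ = 3.356×10¹⁰ K⁴.
P = 0.81·5.67×10⁻⁸·9.208·3.356×10¹⁰.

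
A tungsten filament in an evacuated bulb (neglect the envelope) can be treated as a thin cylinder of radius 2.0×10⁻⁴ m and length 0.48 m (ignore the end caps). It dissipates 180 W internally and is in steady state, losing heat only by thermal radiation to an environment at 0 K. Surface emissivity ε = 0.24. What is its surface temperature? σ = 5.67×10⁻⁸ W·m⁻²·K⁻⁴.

T ≈ 2160 K

Steady state: internal power = radiated power, P = εσA T⁴.
Radiating area A = 2πrL = 6.032×10⁻⁴ m².
T⁴ = P/(εσA) = 180/(0.24·5.67×10⁻⁸·6.032×10⁻⁴) = 2.193×10¹³ K⁴.
T = (2.193×10¹³)^(1/4).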